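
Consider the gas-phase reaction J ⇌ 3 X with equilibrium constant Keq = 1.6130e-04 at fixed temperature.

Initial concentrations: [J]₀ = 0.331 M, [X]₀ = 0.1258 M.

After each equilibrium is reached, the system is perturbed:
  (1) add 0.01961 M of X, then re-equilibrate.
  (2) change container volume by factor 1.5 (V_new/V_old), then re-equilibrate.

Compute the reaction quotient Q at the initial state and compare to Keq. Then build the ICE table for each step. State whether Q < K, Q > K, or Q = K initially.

Q₀ = 0.006015 vs Keq = 1.6130e-04 ⇒ Q>K, reverse
Step 1:
                   J          X
  Initial      0.331     0.1258
  Change     0.02903   -0.08708
  Equil         0.36    0.03872
  solve Keq expr → x = -0.02903; check Q = 1.6130e-04
Then add 0.01961 M of X.
Step 2:
                   J          X
  Initial       0.36    0.05833
  Change     0.00646   -0.01938
  Equil       0.3665    0.03896
  solve Keq expr → x = -0.00646; check Q = 1.6130e-04
Then change container volume by factor 1.5 (V_new/V_old).
Step 3:
                   J          X
  Initial     0.2443    0.02597
  Change   -0.002646   0.007937
  Equil       0.2417    0.03391
  solve Keq expr → x = 0.002646; check Q = 1.6130e-04

Q₀ = 0.006015; Q > K (proceeds reverse)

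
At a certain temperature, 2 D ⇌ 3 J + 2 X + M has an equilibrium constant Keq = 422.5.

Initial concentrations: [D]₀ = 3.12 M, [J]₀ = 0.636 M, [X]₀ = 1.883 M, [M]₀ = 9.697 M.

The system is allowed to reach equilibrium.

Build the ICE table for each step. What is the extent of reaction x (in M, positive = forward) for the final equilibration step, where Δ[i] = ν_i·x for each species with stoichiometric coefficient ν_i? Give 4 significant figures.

x = 0.6134 M

Q₀ = 0.9087 vs Keq = 422.5 ⇒ Q<K, forward
Step 1:
                  D         J         X         M
  I            3.12     0.636     1.883     9.697
  C          -1.227      1.84     1.227    0.6134
  E           1.893     2.476      3.11     10.31
  solve Keq expr → x = 0.6134; check Q = 422.5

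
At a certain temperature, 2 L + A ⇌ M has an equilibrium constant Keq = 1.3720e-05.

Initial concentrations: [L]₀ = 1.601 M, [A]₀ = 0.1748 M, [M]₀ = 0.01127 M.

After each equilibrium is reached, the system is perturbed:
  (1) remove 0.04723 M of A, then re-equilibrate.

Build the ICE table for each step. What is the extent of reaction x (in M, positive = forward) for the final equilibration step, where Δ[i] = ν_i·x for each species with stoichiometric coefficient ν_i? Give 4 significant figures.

x = -1.7079e-06 M

Q₀ = 0.02515 vs Keq = 1.3720e-05 ⇒ Q>K, reverse
Step 1:
                   L          A          M
  Initial      1.601     0.1748    0.01127
  Change     0.02253    0.01126   -0.01126
  Equil        1.624     0.1861 6.7287e-06
  solve Keq expr → x = -0.01126; check Q = 1.3720e-05
Then remove 0.04723 M of A.
Step 2:
                   L          A          M
  Initial      1.624     0.1388 6.7287e-06
  Change  3.4159e-06 1.7079e-06 -1.7079e-06
  Equil        1.624     0.1388 5.0208e-06
  solve Keq expr → x = -1.7079e-06; check Q = 1.3720e-05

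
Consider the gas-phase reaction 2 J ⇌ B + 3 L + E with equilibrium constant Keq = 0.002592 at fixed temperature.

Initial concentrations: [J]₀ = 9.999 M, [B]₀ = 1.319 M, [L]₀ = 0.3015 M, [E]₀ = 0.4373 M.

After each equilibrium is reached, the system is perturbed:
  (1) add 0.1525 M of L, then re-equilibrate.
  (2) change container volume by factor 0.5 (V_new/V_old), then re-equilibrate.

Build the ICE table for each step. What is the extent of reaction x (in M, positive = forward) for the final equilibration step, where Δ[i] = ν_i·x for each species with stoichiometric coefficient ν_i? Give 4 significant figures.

Q₀ = 1.5812e-04 vs Keq = 0.002592 ⇒ Q<K, forward
Step 1:
                   J          B          L          E
  init         9.999      1.319     0.3015     0.4373
  Δ          -0.2475     0.1238     0.3713     0.1238
  eq           9.751      1.443     0.6728     0.5611
  solve Keq expr → x = 0.1238; check Q = 0.002592
Then add 0.1525 M of L.
Step 2:
                   J          B          L          E
  init         9.751      1.443     0.8253     0.5611
  Δ          0.08292   -0.04146    -0.1244   -0.04146
  eq           9.834      1.401     0.7009     0.5196
  solve Keq expr → x = -0.04146; check Q = 0.002592
Then change container volume by factor 0.5 (V_new/V_old).
Step 3:
                   J          B          L          E
  init         19.67      2.803      1.402      1.039
  Δ           0.4115    -0.2057    -0.6172    -0.2057
  eq           20.08      2.597     0.7845     0.8334
  solve Keq expr → x = -0.2057; check Q = 0.002592

x = -0.2057 M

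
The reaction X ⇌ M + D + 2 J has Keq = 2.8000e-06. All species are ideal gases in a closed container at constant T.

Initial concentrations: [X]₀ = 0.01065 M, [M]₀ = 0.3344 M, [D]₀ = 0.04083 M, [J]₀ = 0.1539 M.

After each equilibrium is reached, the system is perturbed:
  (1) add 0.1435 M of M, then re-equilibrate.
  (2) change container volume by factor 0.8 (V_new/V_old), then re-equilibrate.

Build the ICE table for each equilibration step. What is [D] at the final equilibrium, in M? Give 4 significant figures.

[D]_eq = 4.0345e-05 M

Q₀ = 0.03036 vs Keq = 2.8000e-06 ⇒ Q>K, reverse
Step 1:
                   X          M          D          J
  Initial    0.01065     0.3344    0.04083     0.1539
  Change     0.04074   -0.04074   -0.04074   -0.08147
  Equil      0.05139     0.2937 9.3403e-05    0.07243
  solve Keq expr → x = -0.04074; check Q = 2.8000e-06
Then add 0.1435 M of M.
Step 2:
                   X          M          D          J
  Initial    0.05139     0.4372 9.3403e-05    0.07243
  Change  3.0512e-05 -3.0512e-05 -3.0512e-05 -6.1024e-05
  Equil      0.05142     0.4371 6.2891e-05    0.07237
  solve Keq expr → x = -3.0512e-05; check Q = 2.8000e-06
Then change container volume by factor 0.8 (V_new/V_old).
Step 3:
                   X          M          D          J
  Initial    0.06427     0.5464 7.8613e-05    0.09046
  Change  3.8268e-05 -3.8268e-05 -3.8268e-05 -7.6536e-05
  Equil      0.06431     0.5464 4.0345e-05    0.09038
  solve Keq expr → x = -3.8268e-05; check Q = 2.8000e-06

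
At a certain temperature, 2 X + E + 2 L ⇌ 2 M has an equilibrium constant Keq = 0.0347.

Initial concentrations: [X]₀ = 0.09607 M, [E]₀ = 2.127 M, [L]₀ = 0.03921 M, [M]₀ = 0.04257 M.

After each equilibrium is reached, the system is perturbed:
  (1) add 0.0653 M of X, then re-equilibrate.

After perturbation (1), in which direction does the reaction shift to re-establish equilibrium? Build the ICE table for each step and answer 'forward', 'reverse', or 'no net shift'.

Q₀ = 60.04 vs Keq = 0.0347 ⇒ Q>K, reverse
Step 1:
                    X           E           L           M
  I           0.09607       2.127     0.03921     0.04257
  C           0.03965     0.01982     0.03965    -0.03965
  E            0.1357       2.147     0.07886    0.002921
  solve Keq expr → x = -0.01982; check Q = 0.0347
Then add 0.0653 M of X.
Step 2:
                    X           E           L           M
  I             0.201       2.147     0.07886    0.002921
  C         -0.001306 -6.5279e-04   -0.001306    0.001306
  E            0.1997       2.146     0.07755    0.004227
  solve Keq expr → x = 6.5279e-04; check Q = 0.0347

Direction: forward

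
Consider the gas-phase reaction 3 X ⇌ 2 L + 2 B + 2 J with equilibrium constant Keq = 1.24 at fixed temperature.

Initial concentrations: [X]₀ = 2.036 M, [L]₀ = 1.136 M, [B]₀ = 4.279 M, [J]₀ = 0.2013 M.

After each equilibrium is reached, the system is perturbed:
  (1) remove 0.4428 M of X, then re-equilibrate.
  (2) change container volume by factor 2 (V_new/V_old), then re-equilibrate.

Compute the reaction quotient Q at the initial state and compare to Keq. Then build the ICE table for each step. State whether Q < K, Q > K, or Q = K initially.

Q₀ = 0.1134; Q < K (proceeds forward)

Q₀ = 0.1134 vs Keq = 1.24 ⇒ Q<K, forward
Step 1:
                   X          L          B          J
  I            2.036      1.136      4.279     0.2013
  C          -0.3187     0.2125     0.2125     0.2125
  E            1.717      1.348      4.491     0.4138
  solve Keq expr → x = 0.1062; check Q = 1.24
Then remove 0.4428 M of X.
Step 2:
                   X          L          B          J
  I            1.275      1.348      4.491     0.4138
  C           0.1249   -0.08325   -0.08325   -0.08325
  E            1.399      1.265      4.408     0.3305
  solve Keq expr → x = -0.04163; check Q = 1.24
Then change container volume by factor 2 (V_new/V_old).
Step 3:
                   X          L          B          J
  I           0.6997     0.6326      2.204     0.1653
  C          -0.1521     0.1014     0.1014     0.1014
  E           0.5476      0.734      2.306     0.2667
  solve Keq expr → x = 0.0507; check Q = 1.24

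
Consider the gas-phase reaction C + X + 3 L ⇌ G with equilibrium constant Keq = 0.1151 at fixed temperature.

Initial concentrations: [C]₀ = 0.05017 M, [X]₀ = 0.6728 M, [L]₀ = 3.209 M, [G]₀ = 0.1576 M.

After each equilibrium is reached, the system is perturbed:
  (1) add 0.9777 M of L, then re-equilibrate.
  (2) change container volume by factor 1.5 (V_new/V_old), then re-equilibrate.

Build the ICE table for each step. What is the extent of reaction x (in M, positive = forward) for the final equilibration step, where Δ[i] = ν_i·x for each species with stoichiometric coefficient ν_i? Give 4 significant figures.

x = -0.03845 M

Q₀ = 0.1413 vs Keq = 0.1151 ⇒ Q>K, reverse
Step 1:
                  C         X         L         G
  Initial   0.05017    0.6728     3.209    0.1576
  Change   0.006967  0.006967    0.0209 -0.006967
  Equil     0.05714    0.6798      3.23    0.1506
  solve Keq expr → x = -0.006967; check Q = 0.1151
Then add 0.9777 M of L.
Step 2:
                  C         X         L         G
  Initial   0.05714    0.6798     4.208    0.1506
  Change   -0.02433  -0.02433  -0.07298   0.02433
  Equil     0.03281    0.6554     4.135     0.175
  solve Keq expr → x = 0.02433; check Q = 0.1151
Then change container volume by factor 1.5 (V_new/V_old).
Step 3:
                  C         X         L         G
  Initial   0.02187     0.437     2.756    0.1166
  Change    0.03845   0.03845    0.1154  -0.03845
  Equil     0.06033    0.4754     2.872   0.07818
  solve Keq expr → x = -0.03845; check Q = 0.1151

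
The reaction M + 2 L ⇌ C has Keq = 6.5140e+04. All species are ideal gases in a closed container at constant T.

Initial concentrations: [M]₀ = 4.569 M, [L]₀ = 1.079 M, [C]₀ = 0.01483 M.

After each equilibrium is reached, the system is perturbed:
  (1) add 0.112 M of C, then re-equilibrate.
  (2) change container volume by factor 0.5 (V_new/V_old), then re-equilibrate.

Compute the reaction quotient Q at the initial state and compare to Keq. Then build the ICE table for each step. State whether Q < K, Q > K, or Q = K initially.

Q₀ = 0.002788; Q < K (proceeds forward)

Q₀ = 0.002788 vs Keq = 6.5140e+04 ⇒ Q<K, forward
Step 1:
                   M          L          C
  I            4.569      1.079    0.01483
  C          -0.5388     -1.078     0.5388
  E             4.03   0.001452     0.5536
  solve Keq expr → x = 0.5388; check Q = 6.5140e+04
Then add 0.112 M of C.
Step 2:
                   M          L          C
  I             4.03   0.001452     0.6656
  C       7.0017e-05 1.4003e-04 -7.0017e-05
  E             4.03   0.001592     0.6655
  solve Keq expr → x = -7.0017e-05; check Q = 6.5140e+04
Then change container volume by factor 0.5 (V_new/V_old).
Step 3:
                   M          L          C
  I            8.061   0.003184      1.331
  C       -7.9581e-04  -0.001592 7.9581e-04
  E             8.06   0.001593      1.332
  solve Keq expr → x = 7.9581e-04; check Q = 6.5140e+04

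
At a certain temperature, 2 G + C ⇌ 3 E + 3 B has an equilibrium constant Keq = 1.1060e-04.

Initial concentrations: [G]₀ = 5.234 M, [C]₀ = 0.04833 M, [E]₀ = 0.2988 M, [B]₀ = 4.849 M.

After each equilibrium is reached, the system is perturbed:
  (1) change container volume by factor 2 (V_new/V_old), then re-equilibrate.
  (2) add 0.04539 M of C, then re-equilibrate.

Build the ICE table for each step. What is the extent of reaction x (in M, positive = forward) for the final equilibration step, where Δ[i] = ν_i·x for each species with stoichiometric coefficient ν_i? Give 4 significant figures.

Q₀ = 2.297 vs Keq = 1.1060e-04 ⇒ Q>K, reverse
Step 1:
                   G          C          E          B
  Initial      5.234    0.04833     0.2988      4.849
  Change      0.1879    0.09396    -0.2819    -0.2819
  Equil        5.422     0.1423    0.01693      4.567
  solve Keq expr → x = -0.09396; check Q = 1.1060e-04
Then change container volume by factor 2 (V_new/V_old).
Step 2:
                   G          C          E          B
  Initial      2.711    0.07114   0.008467      2.284
  Change   -0.005444  -0.002722   0.008166   0.008166
  Equil        2.706    0.06842    0.01663      2.292
  solve Keq expr → x = 0.002722; check Q = 1.1060e-04
Then add 0.04539 M of C.
Step 3:
                   G          C          E          B
  Initial      2.706     0.1138    0.01663      2.292
  Change   -0.001988 -9.9403e-04   0.002982   0.002982
  Equil        2.704     0.1128    0.01962      2.295
  solve Keq expr → x = 9.9403e-04; check Q = 1.1060e-04

x = 9.9403e-04 M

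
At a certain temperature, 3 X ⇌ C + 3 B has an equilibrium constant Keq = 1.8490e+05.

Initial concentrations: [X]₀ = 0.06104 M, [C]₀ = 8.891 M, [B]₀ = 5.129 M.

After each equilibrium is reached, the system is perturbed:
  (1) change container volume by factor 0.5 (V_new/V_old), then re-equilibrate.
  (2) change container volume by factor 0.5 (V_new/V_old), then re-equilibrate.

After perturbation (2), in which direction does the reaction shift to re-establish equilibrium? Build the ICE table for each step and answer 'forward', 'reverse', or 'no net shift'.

Q₀ = 5.2748e+06 vs Keq = 1.8490e+05 ⇒ Q>K, reverse
Step 1:
                  X         C         B
  init      0.06104     8.891     5.129
  Δ          0.1208  -0.04027   -0.1208
  eq         0.1818     8.851     5.008
  solve Keq expr → x = -0.04027; check Q = 1.8490e+05
Then change container volume by factor 0.5 (V_new/V_old).
Step 2:
                  X         C         B
  init       0.3637      17.7     10.02
  Δ         0.09015  -0.03005  -0.09015
  eq         0.4538     17.67     9.926
  solve Keq expr → x = -0.03005; check Q = 1.8490e+05
Then change container volume by factor 0.5 (V_new/V_old).
Step 3:
                  X         C         B
  init       0.9077     35.34     19.85
  Δ          0.2223  -0.07411   -0.2223
  eq           1.13     35.27     19.63
  solve Keq expr → x = -0.07411; check Q = 1.8490e+05

Direction: reverse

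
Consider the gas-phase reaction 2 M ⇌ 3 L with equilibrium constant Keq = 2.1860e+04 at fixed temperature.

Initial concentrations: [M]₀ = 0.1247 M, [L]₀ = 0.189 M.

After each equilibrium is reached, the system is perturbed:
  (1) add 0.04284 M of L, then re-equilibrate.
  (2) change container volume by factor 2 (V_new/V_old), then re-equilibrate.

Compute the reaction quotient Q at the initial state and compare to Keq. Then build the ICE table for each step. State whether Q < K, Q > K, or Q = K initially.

Q₀ = 0.4342; Q < K (proceeds forward)

Q₀ = 0.4342 vs Keq = 2.1860e+04 ⇒ Q<K, forward
Step 1:
                    M           L
  Initial      0.1247       0.189
  Change      -0.1232      0.1847
  Equil      0.001545      0.3737
  solve Keq expr → x = 0.06158; check Q = 2.1860e+04
Then add 0.04284 M of L.
Step 2:
                    M           L
  Initial    0.001545      0.4166
  Change   2.7052e-04 -4.0578e-04
  Equil      0.001816      0.4162
  solve Keq expr → x = -1.3526e-04; check Q = 2.1860e+04
Then change container volume by factor 2 (V_new/V_old).
Step 3:
                    M           L
  Initial  9.0792e-04      0.2081
  Change  -2.6409e-04  3.9613e-04
  Equil    6.4383e-04      0.2085
  solve Keq expr → x = 1.3204e-04; check Q = 2.1860e+04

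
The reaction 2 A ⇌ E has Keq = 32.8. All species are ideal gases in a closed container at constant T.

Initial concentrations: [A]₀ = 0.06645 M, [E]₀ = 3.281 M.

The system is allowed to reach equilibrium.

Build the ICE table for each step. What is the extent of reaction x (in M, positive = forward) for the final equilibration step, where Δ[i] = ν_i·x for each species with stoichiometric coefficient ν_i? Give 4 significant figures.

x = -0.1219 M

Q₀ = 743 vs Keq = 32.8 ⇒ Q>K, reverse
Step 1:
                  A         E
  Initial   0.06645     3.281
  Change     0.2439   -0.1219
  Equil      0.3103     3.159
  solve Keq expr → x = -0.1219; check Q = 32.8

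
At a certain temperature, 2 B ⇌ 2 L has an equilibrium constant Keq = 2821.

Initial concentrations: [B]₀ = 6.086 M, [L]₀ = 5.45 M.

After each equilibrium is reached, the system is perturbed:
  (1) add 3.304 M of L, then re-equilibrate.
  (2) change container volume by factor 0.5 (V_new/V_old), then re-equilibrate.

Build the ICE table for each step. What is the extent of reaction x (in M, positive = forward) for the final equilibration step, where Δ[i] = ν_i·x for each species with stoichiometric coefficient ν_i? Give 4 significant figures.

Q₀ = 0.8019 vs Keq = 2821 ⇒ Q<K, forward
Step 1:
                   B          L
  I            6.086       5.45
  C           -5.873      5.873
  E           0.2132      11.32
  solve Keq expr → x = 2.936; check Q = 2821
Then add 3.304 M of L.
Step 2:
                   B          L
  I           0.2132      14.63
  C          0.06106   -0.06106
  E           0.2742      14.57
  solve Keq expr → x = -0.03053; check Q = 2821
Then change container volume by factor 0.5 (V_new/V_old).
Step 3:
                   B          L
  I           0.5485      29.13
  C                0          0
  E           0.5485      29.13
  solve Keq expr → x = 0; check Q = 2821

x = 0 M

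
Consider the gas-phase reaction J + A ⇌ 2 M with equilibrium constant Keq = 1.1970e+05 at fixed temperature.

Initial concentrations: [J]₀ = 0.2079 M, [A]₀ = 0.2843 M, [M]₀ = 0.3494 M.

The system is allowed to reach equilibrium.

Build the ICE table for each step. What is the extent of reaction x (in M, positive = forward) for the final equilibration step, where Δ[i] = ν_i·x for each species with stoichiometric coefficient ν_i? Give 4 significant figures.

Q₀ = 2.065 vs Keq = 1.1970e+05 ⇒ Q<K, forward
Step 1:
                   J          A          M
  Initial     0.2079     0.2843     0.3494
  Change     -0.2078    -0.2078     0.4157
  Equil   6.3952e-05    0.07646     0.7651
  solve Keq expr → x = 0.2078; check Q = 1.1970e+05

x = 0.2078 M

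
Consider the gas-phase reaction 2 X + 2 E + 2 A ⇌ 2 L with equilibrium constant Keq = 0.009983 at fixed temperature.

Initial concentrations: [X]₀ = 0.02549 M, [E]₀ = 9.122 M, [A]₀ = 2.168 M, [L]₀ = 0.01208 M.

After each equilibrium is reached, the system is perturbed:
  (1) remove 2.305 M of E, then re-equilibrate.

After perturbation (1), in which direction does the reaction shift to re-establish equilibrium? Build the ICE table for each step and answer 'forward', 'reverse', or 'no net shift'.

Q₀ = 5.7424e-04 vs Keq = 0.009983 ⇒ Q<K, forward
Step 1:
                    X           E           A           L
  I           0.02549       9.122       2.168     0.01208
  C           -0.0128     -0.0128     -0.0128      0.0128
  E           0.01269       9.109       2.155     0.02488
  solve Keq expr → x = 0.006402; check Q = 0.009983
Then remove 2.305 M of E.
Step 2:
                    X           E           A           L
  I           0.01269       6.804       2.155     0.02488
  C           0.00254     0.00254     0.00254    -0.00254
  E           0.01523       6.807       2.158     0.02234
  solve Keq expr → x = -0.00127; check Q = 0.009983

Direction: reverse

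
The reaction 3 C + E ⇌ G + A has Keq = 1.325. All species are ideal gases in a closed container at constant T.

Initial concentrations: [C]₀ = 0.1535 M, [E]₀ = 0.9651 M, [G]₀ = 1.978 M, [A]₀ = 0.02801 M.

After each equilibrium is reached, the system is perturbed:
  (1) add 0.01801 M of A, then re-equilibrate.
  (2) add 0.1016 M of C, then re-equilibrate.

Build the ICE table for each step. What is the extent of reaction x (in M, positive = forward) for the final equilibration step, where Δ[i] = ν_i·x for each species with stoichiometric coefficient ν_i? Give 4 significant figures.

Q₀ = 15.87 vs Keq = 1.325 ⇒ Q>K, reverse
Step 1:
                  C         E         G         A
  init       0.1535    0.9651     1.978   0.02801
  Δ         0.06354   0.02118  -0.02118  -0.02118
  eq          0.217    0.9863     1.957  0.006828
  solve Keq expr → x = -0.02118; check Q = 1.325
Then add 0.01801 M of A.
Step 2:
                  C         E         G         A
  init        0.217    0.9863     1.957   0.02484
  Δ         0.03985   0.01328  -0.01328  -0.01328
  eq         0.2569    0.9996     1.944   0.01155
  solve Keq expr → x = -0.01328; check Q = 1.325
Then add 0.1016 M of C.
Step 3:
                  C         E         G         A
  init       0.3585    0.9996     1.944   0.01155
  Δ          -0.034  -0.01133   0.01133   0.01133
  eq         0.3245    0.9882     1.955   0.02289
  solve Keq expr → x = 0.01133; check Q = 1.325

x = 0.01133 M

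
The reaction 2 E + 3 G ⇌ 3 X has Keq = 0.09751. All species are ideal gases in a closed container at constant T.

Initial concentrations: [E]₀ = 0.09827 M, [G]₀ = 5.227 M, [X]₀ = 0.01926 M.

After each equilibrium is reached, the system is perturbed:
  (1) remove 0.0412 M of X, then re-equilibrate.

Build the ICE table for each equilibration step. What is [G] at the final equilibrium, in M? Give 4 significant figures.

Q₀ = 5.1805e-06 vs Keq = 0.09751 ⇒ Q<K, forward
Step 1:
                  E         G         X
  Initial   0.09827     5.227   0.01926
  Change    -0.0831   -0.1247    0.1247
  Equil     0.01517     5.102    0.1439
  solve Keq expr → x = 0.04155; check Q = 0.09751
Then remove 0.0412 M of X.
Step 2:
                  E         G         X
  Initial   0.01517     5.102    0.1027
  Change  -0.004984 -0.007476  0.007476
  Equil     0.01019     5.095    0.1102
  solve Keq expr → x = 0.002492; check Q = 0.09751

[G]_eq = 5.095 M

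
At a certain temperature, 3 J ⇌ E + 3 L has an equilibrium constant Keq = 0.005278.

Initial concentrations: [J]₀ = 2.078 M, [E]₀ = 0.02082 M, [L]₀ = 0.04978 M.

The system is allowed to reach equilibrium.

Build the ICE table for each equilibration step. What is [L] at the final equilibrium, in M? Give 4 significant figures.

[L]_eq = 0.5065 M

Q₀ = 2.8623e-07 vs Keq = 0.005278 ⇒ Q<K, forward
Step 1:
                   J          E          L
  init         2.078    0.02082    0.04978
  Δ          -0.4567     0.1522     0.4567
  eq           1.621     0.1731     0.5065
  solve Keq expr → x = 0.1522; check Q = 0.005278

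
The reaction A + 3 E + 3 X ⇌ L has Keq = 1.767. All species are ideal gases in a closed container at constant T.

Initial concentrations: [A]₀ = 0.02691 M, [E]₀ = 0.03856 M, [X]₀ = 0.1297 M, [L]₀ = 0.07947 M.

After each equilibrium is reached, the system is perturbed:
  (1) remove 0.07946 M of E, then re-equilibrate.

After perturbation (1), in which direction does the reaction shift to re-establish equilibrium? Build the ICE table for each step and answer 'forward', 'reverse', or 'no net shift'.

Direction: reverse

Q₀ = 2.3608e+07 vs Keq = 1.767 ⇒ Q>K, reverse
Step 1:
                    A           E           X           L
  init        0.02691     0.03856      0.1297     0.07947
  Δ           0.07927      0.2378      0.2378    -0.07927
  eq           0.1062      0.2764      0.3675  1.9663e-04
  solve Keq expr → x = -0.07927; check Q = 1.767
Then remove 0.07946 M of E.
Step 2:
                    A           E           X           L
  init         0.1062      0.1969      0.3675  1.9663e-04
  Δ        1.2480e-04  3.7440e-04  3.7440e-04 -1.2480e-04
  eq           0.1063      0.1973      0.3679  7.1832e-05
  solve Keq expr → x = -1.2480e-04; check Q = 1.767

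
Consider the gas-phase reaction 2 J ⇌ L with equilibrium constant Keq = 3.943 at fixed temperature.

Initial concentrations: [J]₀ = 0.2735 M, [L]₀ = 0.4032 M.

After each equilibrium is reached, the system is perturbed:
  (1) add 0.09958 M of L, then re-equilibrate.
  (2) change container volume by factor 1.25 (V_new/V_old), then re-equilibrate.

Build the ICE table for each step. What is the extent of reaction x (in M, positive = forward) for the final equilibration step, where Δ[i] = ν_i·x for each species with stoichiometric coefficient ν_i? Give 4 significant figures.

Q₀ = 5.39 vs Keq = 3.943 ⇒ Q>K, reverse
Step 1:
                    J           L
  I            0.2735      0.4032
  C           0.03854    -0.01927
  E             0.312      0.3839
  solve Keq expr → x = -0.01927; check Q = 3.943
Then add 0.09958 M of L.
Step 2:
                    J           L
  I             0.312      0.4835
  C           0.03225    -0.01612
  E            0.3443      0.4674
  solve Keq expr → x = -0.01612; check Q = 3.943
Then change container volume by factor 1.25 (V_new/V_old).
Step 3:
                    J           L
  I            0.2754      0.3739
  C           0.02692    -0.01346
  E            0.3023      0.3604
  solve Keq expr → x = -0.01346; check Q = 3.943

x = -0.01346 M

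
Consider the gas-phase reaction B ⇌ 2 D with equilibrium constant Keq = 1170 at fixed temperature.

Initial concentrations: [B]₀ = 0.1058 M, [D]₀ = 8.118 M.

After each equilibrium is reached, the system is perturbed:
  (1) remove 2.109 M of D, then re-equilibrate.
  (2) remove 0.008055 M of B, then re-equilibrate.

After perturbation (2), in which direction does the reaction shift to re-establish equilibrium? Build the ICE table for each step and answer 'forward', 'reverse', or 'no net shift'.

Q₀ = 622.9 vs Keq = 1170 ⇒ Q<K, forward
Step 1:
                   B          D
  Initial     0.1058      8.118
  Change    -0.04813    0.09626
  Equil      0.05767      8.214
  solve Keq expr → x = 0.04813; check Q = 1170
Then remove 2.109 M of D.
Step 2:
                   B          D
  Initial    0.05767      6.105
  Change    -0.02528    0.05056
  Equil      0.03239      6.156
  solve Keq expr → x = 0.02528; check Q = 1170
Then remove 0.008055 M of B.
Step 3:
                   B          D
  Initial    0.02433      6.156
  Change    0.007889   -0.01578
  Equil      0.03222       6.14
  solve Keq expr → x = -0.007889; check Q = 1170

Direction: reverse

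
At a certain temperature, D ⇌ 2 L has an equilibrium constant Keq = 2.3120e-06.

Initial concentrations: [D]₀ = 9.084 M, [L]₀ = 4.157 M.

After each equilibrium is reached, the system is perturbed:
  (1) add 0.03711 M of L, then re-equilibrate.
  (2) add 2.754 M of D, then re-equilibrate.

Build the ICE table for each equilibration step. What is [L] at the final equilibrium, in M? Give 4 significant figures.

[L]_eq = 0.005675 M

Q₀ = 1.902 vs Keq = 2.3120e-06 ⇒ Q>K, reverse
Step 1:
                    D           L
  I             9.084       4.157
  C             2.076      -4.152
  E             11.16     0.00508
  solve Keq expr → x = -2.076; check Q = 2.3120e-06
Then add 0.03711 M of L.
Step 2:
                    D           L
  I             11.16     0.04219
  C           0.01855    -0.03711
  E             11.18    0.005084
  solve Keq expr → x = -0.01855; check Q = 2.3120e-06
Then add 2.754 M of D.
Step 3:
                    D           L
  I             13.93    0.005084
  C       -2.9586e-04  5.9173e-04
  E             13.93    0.005675
  solve Keq expr → x = 2.9586e-04; check Q = 2.3120e-06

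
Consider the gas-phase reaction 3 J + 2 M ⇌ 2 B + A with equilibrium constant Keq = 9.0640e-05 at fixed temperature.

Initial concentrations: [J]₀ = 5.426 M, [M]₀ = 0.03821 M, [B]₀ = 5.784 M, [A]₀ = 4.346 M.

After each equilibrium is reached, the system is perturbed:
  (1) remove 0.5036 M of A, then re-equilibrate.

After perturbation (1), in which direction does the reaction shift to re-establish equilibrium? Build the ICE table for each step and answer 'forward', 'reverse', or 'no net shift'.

Q₀ = 623.4 vs Keq = 9.0640e-05 ⇒ Q>K, reverse
Step 1:
                    J           M           B           A
  init          5.426     0.03821       5.784       4.346
  Δ             6.764        4.51       -4.51      -2.255
  eq            12.19       4.548       1.274       2.091
  solve Keq expr → x = -2.255; check Q = 9.0640e-05
Then remove 0.5036 M of A.
Step 2:
                    J           M           B           A
  init          12.19       4.548       1.274       1.588
  Δ           -0.1569     -0.1046      0.1046     0.05229
  eq            12.03       4.443       1.379        1.64
  solve Keq expr → x = 0.05229; check Q = 9.0640e-05

Direction: forward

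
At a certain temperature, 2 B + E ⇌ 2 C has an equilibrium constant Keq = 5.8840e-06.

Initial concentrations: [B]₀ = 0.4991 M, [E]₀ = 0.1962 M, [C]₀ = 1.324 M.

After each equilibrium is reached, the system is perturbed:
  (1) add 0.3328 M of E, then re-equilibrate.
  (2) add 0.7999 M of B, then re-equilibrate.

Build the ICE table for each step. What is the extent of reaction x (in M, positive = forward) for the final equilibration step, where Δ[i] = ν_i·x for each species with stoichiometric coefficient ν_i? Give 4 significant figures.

x = 0.001053 M

Q₀ = 35.87 vs Keq = 5.8840e-06 ⇒ Q>K, reverse
Step 1:
                   B          E          C
  I           0.4991     0.1962      1.324
  C             1.32       0.66      -1.32
  E            1.819     0.8562   0.004083
  solve Keq expr → x = -0.66; check Q = 5.8840e-06
Then add 0.3328 M of E.
Step 2:
                   B          E          C
  I            1.819      1.189   0.004083
  C       -7.2585e-04 -3.6293e-04 7.2585e-04
  E            1.818      1.189   0.004809
  solve Keq expr → x = 3.6293e-04; check Q = 5.8840e-06
Then add 0.7999 M of B.
Step 3:
                   B          E          C
  I            2.618      1.189   0.004809
  C        -0.002107  -0.001053   0.002107
  E            2.616      1.188   0.006915
  solve Keq expr → x = 0.001053; check Q = 5.8840e-06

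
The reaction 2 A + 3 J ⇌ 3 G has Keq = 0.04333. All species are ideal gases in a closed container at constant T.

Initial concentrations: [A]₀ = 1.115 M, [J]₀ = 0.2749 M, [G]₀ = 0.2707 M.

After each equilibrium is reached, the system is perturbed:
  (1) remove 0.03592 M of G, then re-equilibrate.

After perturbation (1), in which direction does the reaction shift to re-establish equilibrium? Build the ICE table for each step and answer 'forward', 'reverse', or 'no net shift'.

Q₀ = 0.7681 vs Keq = 0.04333 ⇒ Q>K, reverse
Step 1:
                  A         J         G
  Initial     1.115    0.2749    0.2707
  Change    0.07748    0.1162   -0.1162
  Equil       1.192    0.3911    0.1545
  solve Keq expr → x = -0.03874; check Q = 0.04333
Then remove 0.03592 M of G.
Step 2:
                  A         J         G
  Initial     1.192    0.3911    0.1186
  Change   -0.01653  -0.02479   0.02479
  Equil       1.176    0.3663    0.1433
  solve Keq expr → x = 0.008263; check Q = 0.04333

Direction: forward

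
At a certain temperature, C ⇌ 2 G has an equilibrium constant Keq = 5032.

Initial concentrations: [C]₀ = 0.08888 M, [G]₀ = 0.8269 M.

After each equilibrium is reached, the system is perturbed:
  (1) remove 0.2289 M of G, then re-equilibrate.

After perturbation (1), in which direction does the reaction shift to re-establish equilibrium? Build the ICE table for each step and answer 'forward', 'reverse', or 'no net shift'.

Direction: forward

Q₀ = 7.693 vs Keq = 5032 ⇒ Q<K, forward
Step 1:
                    C           G
  init        0.08888      0.8269
  Δ          -0.08868      0.1774
  eq       2.0042e-04       1.004
  solve Keq expr → x = 0.08868; check Q = 5032
Then remove 0.2289 M of G.
Step 2:
                    C           G
  init     2.0042e-04      0.7754
  Δ       -8.0903e-05  1.6181e-04
  eq       1.1952e-04      0.7755
  solve Keq expr → x = 8.0903e-05; check Q = 5032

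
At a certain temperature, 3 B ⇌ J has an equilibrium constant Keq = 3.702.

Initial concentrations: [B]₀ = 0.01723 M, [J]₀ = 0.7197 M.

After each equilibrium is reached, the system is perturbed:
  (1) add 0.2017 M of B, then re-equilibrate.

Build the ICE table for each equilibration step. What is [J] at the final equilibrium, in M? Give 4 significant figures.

[J]_eq = 0.6099 M

Q₀ = 1.4070e+05 vs Keq = 3.702 ⇒ Q>K, reverse
Step 1:
                   B          J
  I          0.01723     0.7197
  C           0.5121    -0.1707
  E           0.5293      0.549
  solve Keq expr → x = -0.1707; check Q = 3.702
Then add 0.2017 M of B.
Step 2:
                   B          J
  I            0.731      0.549
  C          -0.1828    0.06093
  E           0.5482     0.6099
  solve Keq expr → x = 0.06093; check Q = 3.702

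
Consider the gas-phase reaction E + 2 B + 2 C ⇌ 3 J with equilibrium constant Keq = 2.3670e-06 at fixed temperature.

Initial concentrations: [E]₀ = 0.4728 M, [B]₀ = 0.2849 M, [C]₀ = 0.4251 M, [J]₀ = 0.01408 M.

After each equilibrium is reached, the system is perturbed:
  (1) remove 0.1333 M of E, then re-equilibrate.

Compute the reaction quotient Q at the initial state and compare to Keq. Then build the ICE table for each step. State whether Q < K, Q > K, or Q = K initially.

Q₀ = 4.0250e-04 vs Keq = 2.3670e-06 ⇒ Q>K, reverse
Step 1:
                    E           B           C           J
  Initial      0.4728      0.2849      0.4251     0.01408
  Change     0.003818    0.007637    0.007637    -0.01146
  Equil        0.4766      0.2925      0.4327    0.002625
  solve Keq expr → x = -0.003818; check Q = 2.3670e-06
Then remove 0.1333 M of E.
Step 2:
                    E           B           C           J
  Initial      0.3433      0.2925      0.4327    0.002625
  Change   9.0015e-05  1.8003e-04  1.8003e-04 -2.7005e-04
  Equil        0.3434      0.2927      0.4329    0.002355
  solve Keq expr → x = -9.0015e-05; check Q = 2.3670e-06

Q₀ = 4.0250e-04; Q > K (proceeds reverse)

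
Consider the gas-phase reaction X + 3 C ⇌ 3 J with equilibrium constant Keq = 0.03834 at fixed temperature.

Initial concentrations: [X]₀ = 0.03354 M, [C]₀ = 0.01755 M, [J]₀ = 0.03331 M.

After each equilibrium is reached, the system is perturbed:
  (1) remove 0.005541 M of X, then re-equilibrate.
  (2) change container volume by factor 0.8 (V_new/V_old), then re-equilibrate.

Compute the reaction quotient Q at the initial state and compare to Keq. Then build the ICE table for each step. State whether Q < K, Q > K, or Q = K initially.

Q₀ = 203.9 vs Keq = 0.03834 ⇒ Q>K, reverse
Step 1:
                    X           C           J
  Initial     0.03354     0.01755     0.03331
  Change     0.009314     0.02794    -0.02794
  Equil       0.04285     0.04549    0.005368
  solve Keq expr → x = -0.009314; check Q = 0.03834
Then remove 0.005541 M of X.
Step 2:
                    X           C           J
  Initial     0.03731     0.04549    0.005368
  Change   7.1548e-05  2.1464e-04 -2.1464e-04
  Equil       0.03738     0.04571    0.005153
  solve Keq expr → x = -7.1548e-05; check Q = 0.03834
Then change container volume by factor 0.8 (V_new/V_old).
Step 3:
                    X           C           J
  Initial     0.04673     0.05713    0.006442
  Change  -1.4572e-04 -4.3715e-04  4.3715e-04
  Equil       0.04658      0.0567    0.006879
  solve Keq expr → x = 1.4572e-04; check Q = 0.03834

Q₀ = 203.9; Q > K (proceeds reverse)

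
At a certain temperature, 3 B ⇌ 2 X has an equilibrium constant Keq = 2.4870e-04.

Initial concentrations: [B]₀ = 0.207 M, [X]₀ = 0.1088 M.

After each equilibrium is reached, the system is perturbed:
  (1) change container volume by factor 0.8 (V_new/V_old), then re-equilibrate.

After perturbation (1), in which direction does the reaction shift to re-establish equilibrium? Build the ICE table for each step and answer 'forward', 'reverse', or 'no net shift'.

Direction: forward

Q₀ = 1.335 vs Keq = 2.4870e-04 ⇒ Q>K, reverse
Step 1:
                   B          X
  init         0.207     0.1088
  Δ            0.158    -0.1053
  eq           0.365   0.003477
  solve Keq expr → x = -0.05266; check Q = 2.4870e-04
Then change container volume by factor 0.8 (V_new/V_old).
Step 2:
                   B          X
  init        0.4562   0.004347
  Δ       -7.5158e-04 5.0105e-04
  eq          0.4555   0.004848
  solve Keq expr → x = 2.5053e-04; check Q = 2.4870e-04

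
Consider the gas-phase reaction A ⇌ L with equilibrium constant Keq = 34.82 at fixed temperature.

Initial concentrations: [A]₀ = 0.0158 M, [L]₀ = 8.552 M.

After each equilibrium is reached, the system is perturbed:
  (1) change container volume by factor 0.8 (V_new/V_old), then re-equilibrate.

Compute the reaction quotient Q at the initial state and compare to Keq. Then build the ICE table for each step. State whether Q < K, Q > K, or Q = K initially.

Q₀ = 541.3 vs Keq = 34.82 ⇒ Q>K, reverse
Step 1:
                  A         L
  I          0.0158     8.552
  C          0.2234   -0.2234
  E          0.2392     8.329
  solve Keq expr → x = -0.2234; check Q = 34.82
Then change container volume by factor 0.8 (V_new/V_old).
Step 2:
                  A         L
  I           0.299     10.41
  C               0         0
  E           0.299     10.41
  solve Keq expr → x = 0; check Q = 34.82

Q₀ = 541.3; Q > K (proceeds reverse)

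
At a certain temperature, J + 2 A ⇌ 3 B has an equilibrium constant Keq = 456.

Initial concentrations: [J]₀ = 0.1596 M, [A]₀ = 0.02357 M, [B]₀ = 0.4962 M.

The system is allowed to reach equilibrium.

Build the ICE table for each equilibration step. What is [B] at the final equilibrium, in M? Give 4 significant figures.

Q₀ = 1378 vs Keq = 456 ⇒ Q>K, reverse
Step 1:
                    J           A           B
  I            0.1596     0.02357      0.4962
  C          0.007005     0.01401    -0.02102
  E            0.1666     0.03758      0.4752
  solve Keq expr → x = -0.007005; check Q = 456

[B]_eq = 0.4752 M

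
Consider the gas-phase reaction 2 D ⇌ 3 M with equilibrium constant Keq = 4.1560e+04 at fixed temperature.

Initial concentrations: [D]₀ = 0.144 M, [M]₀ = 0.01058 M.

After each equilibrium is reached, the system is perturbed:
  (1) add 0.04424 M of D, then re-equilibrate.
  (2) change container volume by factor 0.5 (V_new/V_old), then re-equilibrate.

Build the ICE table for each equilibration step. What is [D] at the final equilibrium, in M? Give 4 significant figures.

[D]_eq = 0.002181 M

Q₀ = 5.7113e-05 vs Keq = 4.1560e+04 ⇒ Q<K, forward
Step 1:
                   D          M
  I            0.144    0.01058
  C          -0.1435     0.2152
  E       5.2628e-04     0.2258
  solve Keq expr → x = 0.07174; check Q = 4.1560e+04
Then add 0.04424 M of D.
Step 2:
                   D          M
  I          0.04477     0.2258
  C         -0.04399    0.06599
  E       7.7312e-04     0.2918
  solve Keq expr → x = 0.022; check Q = 4.1560e+04
Then change container volume by factor 0.5 (V_new/V_old).
Step 3:
                   D          M
  I         0.001546     0.5836
  C       6.3512e-04 -9.5268e-04
  E         0.002181     0.5826
  solve Keq expr → x = -3.1756e-04; check Q = 4.1560e+04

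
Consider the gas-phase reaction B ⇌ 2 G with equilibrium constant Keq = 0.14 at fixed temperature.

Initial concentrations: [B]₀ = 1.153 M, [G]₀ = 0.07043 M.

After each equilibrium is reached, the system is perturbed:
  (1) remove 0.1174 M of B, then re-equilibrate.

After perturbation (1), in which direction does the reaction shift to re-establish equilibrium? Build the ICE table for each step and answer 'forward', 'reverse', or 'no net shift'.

Q₀ = 0.004302 vs Keq = 0.14 ⇒ Q<K, forward
Step 1:
                  B         G
  init        1.153   0.07043
  Δ          -0.152    0.3039
  eq          1.001    0.3744
  solve Keq expr → x = 0.152; check Q = 0.14
Then remove 0.1174 M of B.
Step 2:
                  B         G
  init       0.8836    0.3744
  Δ          0.0103  -0.02059
  eq         0.8939    0.3538
  solve Keq expr → x = -0.0103; check Q = 0.14

Direction: reverse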